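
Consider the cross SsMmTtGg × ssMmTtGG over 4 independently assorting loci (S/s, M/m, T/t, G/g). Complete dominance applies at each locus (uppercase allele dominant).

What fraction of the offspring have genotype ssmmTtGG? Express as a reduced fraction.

P(ssmmTtGG) = 1/32

SsMmTtGg gametes: SMTG×1, SMTg×1, SMtG×1, SMtg×1, SmTG×1, SmTg×1, SmtG×1, Smtg×1, sMTG×1, sMTg×1, sMtG×1, sMtg×1, smTG×1, smTg×1, smtG×1, smtg×1
ssMmTtGG gametes: sMTG×4, sMtG×4, smTG×4, smtG×4
SsMmTtGg×ssMmTtGG grid (16·16=256): SsMMTTGG=4 SsMMTTGg=4 SsMMTtGG=8 SsMMTtGg=8 SsMMttGG=4 SsMMttGg=4 SsMmTTGG=8 SsMmTTGg=8 SsMmTtGG=16 SsMmTtGg=16 SsMmttGG=8 SsMmttGg=8 SsmmTTGG=4 SsmmTTGg=4 SsmmTtGG=8 SsmmTtGg=8 SsmmttGG=4 SsmmttGg=4 ssMMTTGG=4 ssMMTTGg=4 ssMMTtGG=8 ssMMTtGg=8 ssMMttGG=4 ssMMttGg=4 ssMmTTGG=8 ssMmTTGg=8 ssMmTtGG=16 ssMmTtGg=16 ssMmttGG=8 ssMmttGg=8 ssmmTTGG=4 ssmmTTGg=4 ssmmTtGG=8 ssmmTtGg=8 ssmmttGG=4 ssmmttGg=4
ssmmTtGG hits 8/256; gcd=8; 8÷8/256÷8 = 1/32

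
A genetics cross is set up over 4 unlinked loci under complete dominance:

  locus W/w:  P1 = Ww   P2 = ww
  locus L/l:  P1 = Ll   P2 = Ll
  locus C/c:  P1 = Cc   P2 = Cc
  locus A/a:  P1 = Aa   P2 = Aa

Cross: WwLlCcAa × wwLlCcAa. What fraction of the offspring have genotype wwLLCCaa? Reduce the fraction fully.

P(wwLLCCaa) = 1/128

WwLlCcAa gametes: WLCA×1, WLCa×1, WLcA×1, WLca×1, WlCA×1, WlCa×1, WlcA×1, Wlca×1, wLCA×1, wLCa×1, wLcA×1, wLca×1, wlCA×1, wlCa×1, wlcA×1, wlca×1
wwLlCcAa gametes: wLCA×2, wLCa×2, wLcA×2, wLca×2, wlCA×2, wlCa×2, wlcA×2, wlca×2
WwLlCcAa×wwLlCcAa grid (16·16=256): WwLLCCAA=2 WwLLCCAa=4 WwLLCCaa=2 WwLLCcAA=4 WwLLCcAa=8 WwLLCcaa=4 WwLLccAA=2 WwLLccAa=4 WwLLccaa=2 WwLlCCAA=4 WwLlCCAa=8 WwLlCCaa=4 WwLlCcAA=8 WwLlCcAa=16 WwLlCcaa=8 WwLlccAA=4 WwLlccAa=8 WwLlccaa=4 WwllCCAA=2 WwllCCAa=4 WwllCCaa=2 WwllCcAA=4 WwllCcAa=8 WwllCcaa=4 WwllccAA=2 WwllccAa=4 Wwllccaa=2 wwLLCCAA=2 wwLLCCAa=4 wwLLCCaa=2 wwLLCcAA=4 wwLLCcAa=8 wwLLCcaa=4 wwLLccAA=2 wwLLccAa=4 wwLLccaa=2 wwLlCCAA=4 wwLlCCAa=8 wwLlCCaa=4 wwLlCcAA=8 wwLlCcAa=16 wwLlCcaa=8 wwLlccAA=4 wwLlccAa=8 wwLlccaa=4 wwllCCAA=2 wwllCCAa=4 wwllCCaa=2 wwllCcAA=4 wwllCcAa=8 wwllCcaa=4 wwllccAA=2 wwllccAa=4 wwllccaa=2
wwLLCCaa hits 2/256; gcd=2; 2÷2/256÷2 = 1/128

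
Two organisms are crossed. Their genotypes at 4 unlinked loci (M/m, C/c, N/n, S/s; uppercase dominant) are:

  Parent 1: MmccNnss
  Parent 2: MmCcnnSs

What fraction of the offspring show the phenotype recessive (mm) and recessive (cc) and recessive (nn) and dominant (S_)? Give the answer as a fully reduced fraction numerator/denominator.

MmccNnss gametes: McNs×4, Mcns×4, mcNs×4, mcns×4
MmCcnnSs gametes: MCnS×2, MCns×2, McnS×2, Mcns×2, mCnS×2, mCns×2, mcnS×2, mcns×2
MmccNnss×MmCcnnSs grid (16·16=256): MMCcNnSs=8 MMCcNnss=8 MMCcnnSs=8 MMCcnnss=8 MMccNnSs=8 MMccNnss=8 MMccnnSs=8 MMccnnss=8 MmCcNnSs=16 MmCcNnss=16 MmCcnnSs=16 MmCcnnss=16 MmccNnSs=16 MmccNnss=16 MmccnnSs=16 Mmccnnss=16 mmCcNnSs=8 mmCcNnss=8 mmCcnnSs=8 mmCcnnss=8 mmccNnSs=8 mmccNnss=8 mmccnnSs=8 mmccnnss=8
mm cc nn S_ hits 8/256; gcd=8; 8÷8/256÷8 = 1/32

P(mm cc nn S_) = 1/32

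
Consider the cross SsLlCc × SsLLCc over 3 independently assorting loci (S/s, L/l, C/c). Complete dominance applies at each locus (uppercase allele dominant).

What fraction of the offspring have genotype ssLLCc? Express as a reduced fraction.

SsLlCc gametes: SLC×1, SLc×1, SlC×1, Slc×1, sLC×1, sLc×1, slC×1, slc×1
SsLLCc gametes: SLC×2, SLc×2, sLC×2, sLc×2
SsLlCc×SsLLCc grid (8·8=64): SSLLCC=2 SSLLCc=4 SSLLcc=2 SSLlCC=2 SSLlCc=4 SSLlcc=2 SsLLCC=4 SsLLCc=8 SsLLcc=4 SsLlCC=4 SsLlCc=8 SsLlcc=4 ssLLCC=2 ssLLCc=4 ssLLcc=2 ssLlCC=2 ssLlCc=4 ssLlcc=2
ssLLCc hits 4/64; gcd=4; 4÷4/64÷4 = 1/16

P(ssLLCc) = 1/16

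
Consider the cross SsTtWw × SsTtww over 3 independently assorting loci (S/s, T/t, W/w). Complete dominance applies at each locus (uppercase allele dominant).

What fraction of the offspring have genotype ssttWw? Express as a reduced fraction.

P(ssttWw) = 1/32

SsTtWw gametes: STW×1, STw×1, StW×1, Stw×1, sTW×1, sTw×1, stW×1, stw×1
SsTtww gametes: STw×2, Stw×2, sTw×2, stw×2
SsTtWw×SsTtww grid (8·8=64): SSTTWw=2 SSTTww=2 SSTtWw=4 SSTtww=4 SSttWw=2 SSttww=2 SsTTWw=4 SsTTww=4 SsTtWw=8 SsTtww=8 SsttWw=4 Ssttww=4 ssTTWw=2 ssTTww=2 ssTtWw=4 ssTtww=4 ssttWw=2 ssttww=2
ssttWw hits 2/64; gcd=2; 2÷2/64÷2 = 1/32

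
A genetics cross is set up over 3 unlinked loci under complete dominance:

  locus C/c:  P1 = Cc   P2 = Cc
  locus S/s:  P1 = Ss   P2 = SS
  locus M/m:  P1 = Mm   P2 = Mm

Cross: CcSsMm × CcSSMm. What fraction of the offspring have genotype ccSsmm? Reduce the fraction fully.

CcSsMm gametes: CSM×1, CSm×1, CsM×1, Csm×1, cSM×1, cSm×1, csM×1, csm×1
CcSSMm gametes: CSM×2, CSm×2, cSM×2, cSm×2
CcSsMm×CcSSMm grid (8·8=64): CCSSMM=2 CCSSMm=4 CCSSmm=2 CCSsMM=2 CCSsMm=4 CCSsmm=2 CcSSMM=4 CcSSMm=8 CcSSmm=4 CcSsMM=4 CcSsMm=8 CcSsmm=4 ccSSMM=2 ccSSMm=4 ccSSmm=2 ccSsMM=2 ccSsMm=4 ccSsmm=2
ccSsmm hits 2/64; gcd=2; 2÷2/64÷2 = 1/32

P(ccSsmm) = 1/32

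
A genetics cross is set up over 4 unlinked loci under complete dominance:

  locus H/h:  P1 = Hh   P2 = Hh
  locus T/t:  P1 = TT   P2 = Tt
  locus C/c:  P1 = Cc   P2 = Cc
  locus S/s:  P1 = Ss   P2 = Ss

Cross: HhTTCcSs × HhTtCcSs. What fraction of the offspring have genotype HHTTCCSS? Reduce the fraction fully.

HhTTCcSs gametes: HTCS×2, HTCs×2, HTcS×2, HTcs×2, hTCS×2, hTCs×2, hTcS×2, hTcs×2
HhTtCcSs gametes: HTCS×1, HTCs×1, HTcS×1, HTcs×1, HtCS×1, HtCs×1, HtcS×1, Htcs×1, hTCS×1, hTCs×1, hTcS×1, hTcs×1, htCS×1, htCs×1, htcS×1, htcs×1
HhTTCcSs×HhTtCcSs grid (16·16=256): HHTTCCSS=2 HHTTCCSs=4 HHTTCCss=2 HHTTCcSS=4 HHTTCcSs=8 HHTTCcss=4 HHTTccSS=2 HHTTccSs=4 HHTTccss=2 HHTtCCSS=2 HHTtCCSs=4 HHTtCCss=2 HHTtCcSS=4 HHTtCcSs=8 HHTtCcss=4 HHTtccSS=2 HHTtccSs=4 HHTtccss=2 HhTTCCSS=4 HhTTCCSs=8 HhTTCCss=4 HhTTCcSS=8 HhTTCcSs=16 HhTTCcss=8 HhTTccSS=4 HhTTccSs=8 HhTTccss=4 HhTtCCSS=4 HhTtCCSs=8 HhTtCCss=4 HhTtCcSS=8 HhTtCcSs=16 HhTtCcss=8 HhTtccSS=4 HhTtccSs=8 HhTtccss=4 hhTTCCSS=2 hhTTCCSs=4 hhTTCCss=2 hhTTCcSS=4 hhTTCcSs=8 hhTTCcss=4 hhTTccSS=2 hhTTccSs=4 hhTTccss=2 hhTtCCSS=2 hhTtCCSs=4 hhTtCCss=2 hhTtCcSS=4 hhTtCcSs=8 hhTtCcss=4 hhTtccSS=2 hhTtccSs=4 hhTtccss=2
HHTTCCSS hits 2/256; gcd=2; 2÷2/256÷2 = 1/128

P(HHTTCCSS) = 1/128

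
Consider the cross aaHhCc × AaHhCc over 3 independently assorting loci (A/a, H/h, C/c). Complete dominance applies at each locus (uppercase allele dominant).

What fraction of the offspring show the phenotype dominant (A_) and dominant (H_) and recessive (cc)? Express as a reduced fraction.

aaHhCc gametes: aHC×2, aHc×2, ahC×2, ahc×2
AaHhCc gametes: AHC×1, AHc×1, AhC×1, Ahc×1, aHC×1, aHc×1, ahC×1, ahc×1
aaHhCc×AaHhCc grid (8·8=64): AaHHCC=2 AaHHCc=4 AaHHcc=2 AaHhCC=4 AaHhCc=8 AaHhcc=4 AahhCC=2 AahhCc=4 Aahhcc=2 aaHHCC=2 aaHHCc=4 aaHHcc=2 aaHhCC=4 aaHhCc=8 aaHhcc=4 aahhCC=2 aahhCc=4 aahhcc=2
A_ H_ cc hits 6/64; gcd=2; 6÷2/64÷2 = 3/32

P(A_ H_ cc) = 3/32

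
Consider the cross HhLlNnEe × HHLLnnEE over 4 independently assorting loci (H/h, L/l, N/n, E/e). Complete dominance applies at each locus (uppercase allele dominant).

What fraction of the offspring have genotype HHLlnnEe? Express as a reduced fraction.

HhLlNnEe gametes: HLNE×1, HLNe×1, HLnE×1, HLne×1, HlNE×1, HlNe×1, HlnE×1, Hlne×1, hLNE×1, hLNe×1, hLnE×1, hLne×1, hlNE×1, hlNe×1, hlnE×1, hlne×1
HHLLnnEE gametes: HLnE×16
HhLlNnEe×HHLLnnEE grid (16·16=256): HHLLNnEE=16 HHLLNnEe=16 HHLLnnEE=16 HHLLnnEe=16 HHLlNnEE=16 HHLlNnEe=16 HHLlnnEE=16 HHLlnnEe=16 HhLLNnEE=16 HhLLNnEe=16 HhLLnnEE=16 HhLLnnEe=16 HhLlNnEE=16 HhLlNnEe=16 HhLlnnEE=16 HhLlnnEe=16
HHLlnnEe hits 16/256; gcd=16; 16÷16/256÷16 = 1/16

P(HHLlnnEe) = 1/16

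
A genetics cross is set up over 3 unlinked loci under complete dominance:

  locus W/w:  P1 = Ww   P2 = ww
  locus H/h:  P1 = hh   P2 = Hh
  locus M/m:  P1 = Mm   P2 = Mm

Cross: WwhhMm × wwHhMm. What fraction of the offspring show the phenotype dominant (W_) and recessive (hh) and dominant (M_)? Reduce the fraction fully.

WwhhMm gametes: WhM×2, Whm×2, whM×2, whm×2
wwHhMm gametes: wHM×2, wHm×2, whM×2, whm×2
WwhhMm×wwHhMm grid (8·8=64): WwHhMM=4 WwHhMm=8 WwHhmm=4 WwhhMM=4 WwhhMm=8 Wwhhmm=4 wwHhMM=4 wwHhMm=8 wwHhmm=4 wwhhMM=4 wwhhMm=8 wwhhmm=4
W_ hh M_ hits 12/64; gcd=4; 12÷4/64÷4 = 3/16

P(W_ hh M_) = 3/16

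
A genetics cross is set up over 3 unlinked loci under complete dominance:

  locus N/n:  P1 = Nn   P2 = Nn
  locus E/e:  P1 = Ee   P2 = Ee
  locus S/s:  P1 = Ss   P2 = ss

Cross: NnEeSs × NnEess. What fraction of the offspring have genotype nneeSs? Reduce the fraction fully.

NnEeSs gametes: NES×1, NEs×1, NeS×1, Nes×1, nES×1, nEs×1, neS×1, nes×1
NnEess gametes: NEs×2, Nes×2, nEs×2, nes×2
NnEeSs×NnEess grid (8·8=64): NNEESs=2 NNEEss=2 NNEeSs=4 NNEess=4 NNeeSs=2 NNeess=2 NnEESs=4 NnEEss=4 NnEeSs=8 NnEess=8 NneeSs=4 Nneess=4 nnEESs=2 nnEEss=2 nnEeSs=4 nnEess=4 nneeSs=2 nneess=2
nneeSs hits 2/64; gcd=2; 2÷2/64÷2 = 1/32

P(nneeSs) = 1/32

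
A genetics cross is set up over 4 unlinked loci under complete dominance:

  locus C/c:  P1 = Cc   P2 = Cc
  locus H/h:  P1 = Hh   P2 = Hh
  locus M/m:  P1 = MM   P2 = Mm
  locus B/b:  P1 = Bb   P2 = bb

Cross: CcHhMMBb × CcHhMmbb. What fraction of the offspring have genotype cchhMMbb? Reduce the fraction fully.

P(cchhMMbb) = 1/64

CcHhMMBb gametes: CHMB×2, CHMb×2, ChMB×2, ChMb×2, cHMB×2, cHMb×2, chMB×2, chMb×2
CcHhMmbb gametes: CHMb×2, CHmb×2, ChMb×2, Chmb×2, cHMb×2, cHmb×2, chMb×2, chmb×2
CcHhMMBb×CcHhMmbb grid (16·16=256): CCHHMMBb=4 CCHHMMbb=4 CCHHMmBb=4 CCHHMmbb=4 CCHhMMBb=8 CCHhMMbb=8 CCHhMmBb=8 CCHhMmbb=8 CChhMMBb=4 CChhMMbb=4 CChhMmBb=4 CChhMmbb=4 CcHHMMBb=8 CcHHMMbb=8 CcHHMmBb=8 CcHHMmbb=8 CcHhMMBb=16 CcHhMMbb=16 CcHhMmBb=16 CcHhMmbb=16 CchhMMBb=8 CchhMMbb=8 CchhMmBb=8 CchhMmbb=8 ccHHMMBb=4 ccHHMMbb=4 ccHHMmBb=4 ccHHMmbb=4 ccHhMMBb=8 ccHhMMbb=8 ccHhMmBb=8 ccHhMmbb=8 cchhMMBb=4 cchhMMbb=4 cchhMmBb=4 cchhMmbb=4
cchhMMbb hits 4/256; gcd=4; 4÷4/256÷4 = 1/64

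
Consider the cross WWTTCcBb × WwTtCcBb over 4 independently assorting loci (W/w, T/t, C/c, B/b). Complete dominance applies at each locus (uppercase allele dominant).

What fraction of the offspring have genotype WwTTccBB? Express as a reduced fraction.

P(WwTTccBB) = 1/64

WWTTCcBb gametes: WTCB×4, WTCb×4, WTcB×4, WTcb×4
WwTtCcBb gametes: WTCB×1, WTCb×1, WTcB×1, WTcb×1, WtCB×1, WtCb×1, WtcB×1, Wtcb×1, wTCB×1, wTCb×1, wTcB×1, wTcb×1, wtCB×1, wtCb×1, wtcB×1, wtcb×1
WWTTCcBb×WwTtCcBb grid (16·16=256): WWTTCCBB=4 WWTTCCBb=8 WWTTCCbb=4 WWTTCcBB=8 WWTTCcBb=16 WWTTCcbb=8 WWTTccBB=4 WWTTccBb=8 WWTTccbb=4 WWTtCCBB=4 WWTtCCBb=8 WWTtCCbb=4 WWTtCcBB=8 WWTtCcBb=16 WWTtCcbb=8 WWTtccBB=4 WWTtccBb=8 WWTtccbb=4 WwTTCCBB=4 WwTTCCBb=8 WwTTCCbb=4 WwTTCcBB=8 WwTTCcBb=16 WwTTCcbb=8 WwTTccBB=4 WwTTccBb=8 WwTTccbb=4 WwTtCCBB=4 WwTtCCBb=8 WwTtCCbb=4 WwTtCcBB=8 WwTtCcBb=16 WwTtCcbb=8 WwTtccBB=4 WwTtccBb=8 WwTtccbb=4
WwTTccBB hits 4/256; gcd=4; 4÷4/256÷4 = 1/64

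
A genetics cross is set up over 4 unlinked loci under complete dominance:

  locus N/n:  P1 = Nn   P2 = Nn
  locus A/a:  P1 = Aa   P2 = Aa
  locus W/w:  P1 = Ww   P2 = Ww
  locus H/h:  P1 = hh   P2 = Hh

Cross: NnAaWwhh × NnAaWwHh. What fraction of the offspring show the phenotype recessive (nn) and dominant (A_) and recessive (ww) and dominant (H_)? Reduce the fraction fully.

NnAaWwhh gametes: NAWh×2, NAwh×2, NaWh×2, Nawh×2, nAWh×2, nAwh×2, naWh×2, nawh×2
NnAaWwHh gametes: NAWH×1, NAWh×1, NAwH×1, NAwh×1, NaWH×1, NaWh×1, NawH×1, Nawh×1, nAWH×1, nAWh×1, nAwH×1, nAwh×1, naWH×1, naWh×1, nawH×1, nawh×1
NnAaWwhh×NnAaWwHh grid (16·16=256): NNAAWWHh=2 NNAAWWhh=2 NNAAWwHh=4 NNAAWwhh=4 NNAAwwHh=2 NNAAwwhh=2 NNAaWWHh=4 NNAaWWhh=4 NNAaWwHh=8 NNAaWwhh=8 NNAawwHh=4 NNAawwhh=4 NNaaWWHh=2 NNaaWWhh=2 NNaaWwHh=4 NNaaWwhh=4 NNaawwHh=2 NNaawwhh=2 NnAAWWHh=4 NnAAWWhh=4 NnAAWwHh=8 NnAAWwhh=8 NnAAwwHh=4 NnAAwwhh=4 NnAaWWHh=8 NnAaWWhh=8 NnAaWwHh=16 NnAaWwhh=16 NnAawwHh=8 NnAawwhh=8 NnaaWWHh=4 NnaaWWhh=4 NnaaWwHh=8 NnaaWwhh=8 NnaawwHh=4 Nnaawwhh=4 nnAAWWHh=2 nnAAWWhh=2 nnAAWwHh=4 nnAAWwhh=4 nnAAwwHh=2 nnAAwwhh=2 nnAaWWHh=4 nnAaWWhh=4 nnAaWwHh=8 nnAaWwhh=8 nnAawwHh=4 nnAawwhh=4 nnaaWWHh=2 nnaaWWhh=2 nnaaWwHh=4 nnaaWwhh=4 nnaawwHh=2 nnaawwhh=2
nn A_ ww H_ hits 6/256; gcd=2; 6÷2/256÷2 = 3/128

P(nn A_ ww H_) = 3/128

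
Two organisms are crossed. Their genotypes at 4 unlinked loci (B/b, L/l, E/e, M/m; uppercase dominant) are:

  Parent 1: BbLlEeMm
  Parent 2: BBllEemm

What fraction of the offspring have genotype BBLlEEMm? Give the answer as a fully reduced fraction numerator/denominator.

P(BBLlEEMm) = 1/32

BbLlEeMm gametes: BLEM×1, BLEm×1, BLeM×1, BLem×1, BlEM×1, BlEm×1, BleM×1, Blem×1, bLEM×1, bLEm×1, bLeM×1, bLem×1, blEM×1, blEm×1, bleM×1, blem×1
BBllEemm gametes: BlEm×8, Blem×8
BbLlEeMm×BBllEemm grid (16·16=256): BBLlEEMm=8 BBLlEEmm=8 BBLlEeMm=16 BBLlEemm=16 BBLleeMm=8 BBLleemm=8 BBllEEMm=8 BBllEEmm=8 BBllEeMm=16 BBllEemm=16 BBlleeMm=8 BBlleemm=8 BbLlEEMm=8 BbLlEEmm=8 BbLlEeMm=16 BbLlEemm=16 BbLleeMm=8 BbLleemm=8 BbllEEMm=8 BbllEEmm=8 BbllEeMm=16 BbllEemm=16 BblleeMm=8 Bblleemm=8
BBLlEEMm hits 8/256; gcd=8; 8÷8/256÷8 = 1/32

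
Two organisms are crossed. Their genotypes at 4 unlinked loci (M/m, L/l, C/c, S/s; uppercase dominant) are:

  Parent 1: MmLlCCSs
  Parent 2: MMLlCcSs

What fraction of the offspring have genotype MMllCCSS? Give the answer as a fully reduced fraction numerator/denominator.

P(MMllCCSS) = 1/64

MmLlCCSs gametes: MLCS×2, MLCs×2, MlCS×2, MlCs×2, mLCS×2, mLCs×2, mlCS×2, mlCs×2
MMLlCcSs gametes: MLCS×2, MLCs×2, MLcS×2, MLcs×2, MlCS×2, MlCs×2, MlcS×2, Mlcs×2
MmLlCCSs×MMLlCcSs grid (16·16=256): MMLLCCSS=4 MMLLCCSs=8 MMLLCCss=4 MMLLCcSS=4 MMLLCcSs=8 MMLLCcss=4 MMLlCCSS=8 MMLlCCSs=16 MMLlCCss=8 MMLlCcSS=8 MMLlCcSs=16 MMLlCcss=8 MMllCCSS=4 MMllCCSs=8 MMllCCss=4 MMllCcSS=4 MMllCcSs=8 MMllCcss=4 MmLLCCSS=4 MmLLCCSs=8 MmLLCCss=4 MmLLCcSS=4 MmLLCcSs=8 MmLLCcss=4 MmLlCCSS=8 MmLlCCSs=16 MmLlCCss=8 MmLlCcSS=8 MmLlCcSs=16 MmLlCcss=8 MmllCCSS=4 MmllCCSs=8 MmllCCss=4 MmllCcSS=4 MmllCcSs=8 MmllCcss=4
MMllCCSS hits 4/256; gcd=4; 4÷4/256÷4 = 1/64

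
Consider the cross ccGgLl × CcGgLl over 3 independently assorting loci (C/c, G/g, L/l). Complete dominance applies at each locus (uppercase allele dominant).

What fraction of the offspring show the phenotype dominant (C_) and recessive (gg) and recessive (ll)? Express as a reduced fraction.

ccGgLl gametes: cGL×2, cGl×2, cgL×2, cgl×2
CcGgLl gametes: CGL×1, CGl×1, CgL×1, Cgl×1, cGL×1, cGl×1, cgL×1, cgl×1
ccGgLl×CcGgLl grid (8·8=64): CcGGLL=2 CcGGLl=4 CcGGll=2 CcGgLL=4 CcGgLl=8 CcGgll=4 CcggLL=2 CcggLl=4 Ccggll=2 ccGGLL=2 ccGGLl=4 ccGGll=2 ccGgLL=4 ccGgLl=8 ccGgll=4 ccggLL=2 ccggLl=4 ccggll=2
C_ gg ll hits 2/64; gcd=2; 2÷2/64÷2 = 1/32

P(C_ gg ll) = 1/32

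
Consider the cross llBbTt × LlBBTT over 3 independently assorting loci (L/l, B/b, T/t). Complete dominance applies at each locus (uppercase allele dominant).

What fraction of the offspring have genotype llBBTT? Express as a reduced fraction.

llBbTt gametes: lBT×2, lBt×2, lbT×2, lbt×2
LlBBTT gametes: LBT×4, lBT×4
llBbTt×LlBBTT grid (8·8=64): LlBBTT=8 LlBBTt=8 LlBbTT=8 LlBbTt=8 llBBTT=8 llBBTt=8 llBbTT=8 llBbTt=8
llBBTT hits 8/64; gcd=8; 8÷8/64÷8 = 1/8

P(llBBTT) = 1/8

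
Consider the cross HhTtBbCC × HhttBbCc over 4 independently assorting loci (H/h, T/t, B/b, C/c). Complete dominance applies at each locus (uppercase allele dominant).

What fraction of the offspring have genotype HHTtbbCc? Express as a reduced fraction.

P(HHTtbbCc) = 1/64

HhTtBbCC gametes: HTBC×2, HTbC×2, HtBC×2, HtbC×2, hTBC×2, hTbC×2, htBC×2, htbC×2
HhttBbCc gametes: HtBC×2, HtBc×2, HtbC×2, Htbc×2, htBC×2, htBc×2, htbC×2, htbc×2
HhTtBbCC×HhttBbCc grid (16·16=256): HHTtBBCC=4 HHTtBBCc=4 HHTtBbCC=8 HHTtBbCc=8 HHTtbbCC=4 HHTtbbCc=4 HHttBBCC=4 HHttBBCc=4 HHttBbCC=8 HHttBbCc=8 HHttbbCC=4 HHttbbCc=4 HhTtBBCC=8 HhTtBBCc=8 HhTtBbCC=16 HhTtBbCc=16 HhTtbbCC=8 HhTtbbCc=8 HhttBBCC=8 HhttBBCc=8 HhttBbCC=16 HhttBbCc=16 HhttbbCC=8 HhttbbCc=8 hhTtBBCC=4 hhTtBBCc=4 hhTtBbCC=8 hhTtBbCc=8 hhTtbbCC=4 hhTtbbCc=4 hhttBBCC=4 hhttBBCc=4 hhttBbCC=8 hhttBbCc=8 hhttbbCC=4 hhttbbCc=4
HHTtbbCc hits 4/256; gcd=4; 4÷4/256÷4 = 1/64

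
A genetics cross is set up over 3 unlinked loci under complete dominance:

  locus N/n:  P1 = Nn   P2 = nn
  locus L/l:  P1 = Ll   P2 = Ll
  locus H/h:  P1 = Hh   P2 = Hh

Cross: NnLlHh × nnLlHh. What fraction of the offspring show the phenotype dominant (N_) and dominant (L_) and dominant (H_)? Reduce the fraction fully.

P(N_ L_ H_) = 9/32

NnLlHh gametes: NLH×1, NLh×1, NlH×1, Nlh×1, nLH×1, nLh×1, nlH×1, nlh×1
nnLlHh gametes: nLH×2, nLh×2, nlH×2, nlh×2
NnLlHh×nnLlHh grid (8·8=64): NnLLHH=2 NnLLHh=4 NnLLhh=2 NnLlHH=4 NnLlHh=8 NnLlhh=4 NnllHH=2 NnllHh=4 Nnllhh=2 nnLLHH=2 nnLLHh=4 nnLLhh=2 nnLlHH=4 nnLlHh=8 nnLlhh=4 nnllHH=2 nnllHh=4 nnllhh=2
N_ L_ H_ hits 18/64; gcd=2; 18÷2/64÷2 = 9/32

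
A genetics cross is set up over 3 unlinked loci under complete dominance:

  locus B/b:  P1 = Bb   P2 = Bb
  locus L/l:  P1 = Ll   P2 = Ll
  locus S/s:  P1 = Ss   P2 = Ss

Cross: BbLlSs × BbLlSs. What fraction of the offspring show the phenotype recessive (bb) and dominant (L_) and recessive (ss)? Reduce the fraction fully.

BbLlSs gametes: BLS×1, BLs×1, BlS×1, Bls×1, bLS×1, bLs×1, blS×1, bls×1
BbLlSs gametes: BLS×1, BLs×1, BlS×1, Bls×1, bLS×1, bLs×1, blS×1, bls×1
BbLlSs×BbLlSs grid (8·8=64): BBLLSS=1 BBLLSs=2 BBLLss=1 BBLlSS=2 BBLlSs=4 BBLlss=2 BBllSS=1 BBllSs=2 BBllss=1 BbLLSS=2 BbLLSs=4 BbLLss=2 BbLlSS=4 BbLlSs=8 BbLlss=4 BbllSS=2 BbllSs=4 Bbllss=2 bbLLSS=1 bbLLSs=2 bbLLss=1 bbLlSS=2 bbLlSs=4 bbLlss=2 bbllSS=1 bbllSs=2 bbllss=1
bb L_ ss hits 3/64; gcd=1; 3÷1/64÷1 = 3/64

P(bb L_ ss) = 3/64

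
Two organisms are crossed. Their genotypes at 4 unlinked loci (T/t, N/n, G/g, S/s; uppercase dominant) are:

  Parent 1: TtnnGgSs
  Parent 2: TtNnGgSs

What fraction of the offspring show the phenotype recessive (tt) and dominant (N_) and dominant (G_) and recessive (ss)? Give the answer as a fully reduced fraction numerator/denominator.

TtnnGgSs gametes: TnGS×2, TnGs×2, TngS×2, Tngs×2, tnGS×2, tnGs×2, tngS×2, tngs×2
TtNnGgSs gametes: TNGS×1, TNGs×1, TNgS×1, TNgs×1, TnGS×1, TnGs×1, TngS×1, Tngs×1, tNGS×1, tNGs×1, tNgS×1, tNgs×1, tnGS×1, tnGs×1, tngS×1, tngs×1
TtnnGgSs×TtNnGgSs grid (16·16=256): TTNnGGSS=2 TTNnGGSs=4 TTNnGGss=2 TTNnGgSS=4 TTNnGgSs=8 TTNnGgss=4 TTNnggSS=2 TTNnggSs=4 TTNnggss=2 TTnnGGSS=2 TTnnGGSs=4 TTnnGGss=2 TTnnGgSS=4 TTnnGgSs=8 TTnnGgss=4 TTnnggSS=2 TTnnggSs=4 TTnnggss=2 TtNnGGSS=4 TtNnGGSs=8 TtNnGGss=4 TtNnGgSS=8 TtNnGgSs=16 TtNnGgss=8 TtNnggSS=4 TtNnggSs=8 TtNnggss=4 TtnnGGSS=4 TtnnGGSs=8 TtnnGGss=4 TtnnGgSS=8 TtnnGgSs=16 TtnnGgss=8 TtnnggSS=4 TtnnggSs=8 Ttnnggss=4 ttNnGGSS=2 ttNnGGSs=4 ttNnGGss=2 ttNnGgSS=4 ttNnGgSs=8 ttNnGgss=4 ttNnggSS=2 ttNnggSs=4 ttNnggss=2 ttnnGGSS=2 ttnnGGSs=4 ttnnGGss=2 ttnnGgSS=4 ttnnGgSs=8 ttnnGgss=4 ttnnggSS=2 ttnnggSs=4 ttnnggss=2
tt N_ G_ ss hits 6/256; gcd=2; 6÷2/256÷2 = 3/128

P(tt N_ G_ ss) = 3/128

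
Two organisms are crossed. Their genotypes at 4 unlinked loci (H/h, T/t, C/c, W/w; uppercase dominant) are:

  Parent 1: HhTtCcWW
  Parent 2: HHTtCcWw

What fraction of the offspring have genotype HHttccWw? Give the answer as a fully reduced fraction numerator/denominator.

P(HHttccWw) = 1/64

HhTtCcWW gametes: HTCW×2, HTcW×2, HtCW×2, HtcW×2, hTCW×2, hTcW×2, htCW×2, htcW×2
HHTtCcWw gametes: HTCW×2, HTCw×2, HTcW×2, HTcw×2, HtCW×2, HtCw×2, HtcW×2, Htcw×2
HhTtCcWW×HHTtCcWw grid (16·16=256): HHTTCCWW=4 HHTTCCWw=4 HHTTCcWW=8 HHTTCcWw=8 HHTTccWW=4 HHTTccWw=4 HHTtCCWW=8 HHTtCCWw=8 HHTtCcWW=16 HHTtCcWw=16 HHTtccWW=8 HHTtccWw=8 HHttCCWW=4 HHttCCWw=4 HHttCcWW=8 HHttCcWw=8 HHttccWW=4 HHttccWw=4 HhTTCCWW=4 HhTTCCWw=4 HhTTCcWW=8 HhTTCcWw=8 HhTTccWW=4 HhTTccWw=4 HhTtCCWW=8 HhTtCCWw=8 HhTtCcWW=16 HhTtCcWw=16 HhTtccWW=8 HhTtccWw=8 HhttCCWW=4 HhttCCWw=4 HhttCcWW=8 HhttCcWw=8 HhttccWW=4 HhttccWw=4
HHttccWw hits 4/256; gcd=4; 4÷4/256÷4 = 1/64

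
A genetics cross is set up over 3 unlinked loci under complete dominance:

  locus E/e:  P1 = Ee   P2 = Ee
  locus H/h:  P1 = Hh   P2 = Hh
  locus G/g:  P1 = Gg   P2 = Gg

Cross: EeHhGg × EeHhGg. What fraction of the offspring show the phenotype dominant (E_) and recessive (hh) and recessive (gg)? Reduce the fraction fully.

EeHhGg gametes: EHG×1, EHg×1, EhG×1, Ehg×1, eHG×1, eHg×1, ehG×1, ehg×1
EeHhGg gametes: EHG×1, EHg×1, EhG×1, Ehg×1, eHG×1, eHg×1, ehG×1, ehg×1
EeHhGg×EeHhGg grid (8·8=64): EEHHGG=1 EEHHGg=2 EEHHgg=1 EEHhGG=2 EEHhGg=4 EEHhgg=2 EEhhGG=1 EEhhGg=2 EEhhgg=1 EeHHGG=2 EeHHGg=4 EeHHgg=2 EeHhGG=4 EeHhGg=8 EeHhgg=4 EehhGG=2 EehhGg=4 Eehhgg=2 eeHHGG=1 eeHHGg=2 eeHHgg=1 eeHhGG=2 eeHhGg=4 eeHhgg=2 eehhGG=1 eehhGg=2 eehhgg=1
E_ hh gg hits 3/64; gcd=1; 3÷1/64÷1 = 3/64

P(E_ hh gg) = 3/64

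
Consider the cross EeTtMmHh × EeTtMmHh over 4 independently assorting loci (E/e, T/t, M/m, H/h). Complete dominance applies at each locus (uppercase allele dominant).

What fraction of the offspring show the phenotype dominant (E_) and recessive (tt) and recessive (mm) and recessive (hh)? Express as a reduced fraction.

EeTtMmHh gametes: ETMH×1, ETMh×1, ETmH×1, ETmh×1, EtMH×1, EtMh×1, EtmH×1, Etmh×1, eTMH×1, eTMh×1, eTmH×1, eTmh×1, etMH×1, etMh×1, etmH×1, etmh×1
EeTtMmHh gametes: ETMH×1, ETMh×1, ETmH×1, ETmh×1, EtMH×1, EtMh×1, EtmH×1, Etmh×1, eTMH×1, eTMh×1, eTmH×1, eTmh×1, etMH×1, etMh×1, etmH×1, etmh×1
EeTtMmHh×EeTtMmHh grid (16·16=256): EETTMMHH=1 EETTMMHh=2 EETTMMhh=1 EETTMmHH=2 EETTMmHh=4 EETTMmhh=2 EETTmmHH=1 EETTmmHh=2 EETTmmhh=1 EETtMMHH=2 EETtMMHh=4 EETtMMhh=2 EETtMmHH=4 EETtMmHh=8 EETtMmhh=4 EETtmmHH=2 EETtmmHh=4 EETtmmhh=2 EEttMMHH=1 EEttMMHh=2 EEttMMhh=1 EEttMmHH=2 EEttMmHh=4 EEttMmhh=2 EEttmmHH=1 EEttmmHh=2 EEttmmhh=1 EeTTMMHH=2 EeTTMMHh=4 EeTTMMhh=2 EeTTMmHH=4 EeTTMmHh=8 EeTTMmhh=4 EeTTmmHH=2 EeTTmmHh=4 EeTTmmhh=2 EeTtMMHH=4 EeTtMMHh=8 EeTtMMhh=4 EeTtMmHH=8 EeTtMmHh=16 EeTtMmhh=8 EeTtmmHH=4 EeTtmmHh=8 EeTtmmhh=4 EettMMHH=2 EettMMHh=4 EettMMhh=2 EettMmHH=4 EettMmHh=8 EettMmhh=4 EettmmHH=2 EettmmHh=4 Eettmmhh=2 eeTTMMHH=1 eeTTMMHh=2 eeTTMMhh=1 eeTTMmHH=2 eeTTMmHh=4 eeTTMmhh=2 eeTTmmHH=1 eeTTmmHh=2 eeTTmmhh=1 eeTtMMHH=2 eeTtMMHh=4 eeTtMMhh=2 eeTtMmHH=4 eeTtMmHh=8 eeTtMmhh=4 eeTtmmHH=2 eeTtmmHh=4 eeTtmmhh=2 eettMMHH=1 eettMMHh=2 eettMMhh=1 eettMmHH=2 eettMmHh=4 eettMmhh=2 eettmmHH=1 eettmmHh=2 eettmmhh=1
E_ tt mm hh hits 3/256; gcd=1; 3÷1/256÷1 = 3/256

P(E_ tt mm hh) = 3/256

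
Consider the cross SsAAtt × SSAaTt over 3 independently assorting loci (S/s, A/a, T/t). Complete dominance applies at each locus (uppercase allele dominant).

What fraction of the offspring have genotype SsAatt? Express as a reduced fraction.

P(SsAatt) = 1/8

SsAAtt gametes: SAt×4, sAt×4
SSAaTt gametes: SAT×2, SAt×2, SaT×2, Sat×2
SsAAtt×SSAaTt grid (8·8=64): SSAATt=8 SSAAtt=8 SSAaTt=8 SSAatt=8 SsAATt=8 SsAAtt=8 SsAaTt=8 SsAatt=8
SsAatt hits 8/64; gcd=8; 8÷8/64÷8 = 1/8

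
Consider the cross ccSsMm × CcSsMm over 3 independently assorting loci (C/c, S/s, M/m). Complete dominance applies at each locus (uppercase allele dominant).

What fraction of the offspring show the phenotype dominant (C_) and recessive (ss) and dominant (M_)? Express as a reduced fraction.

P(C_ ss M_) = 3/32

ccSsMm gametes: cSM×2, cSm×2, csM×2, csm×2
CcSsMm gametes: CSM×1, CSm×1, CsM×1, Csm×1, cSM×1, cSm×1, csM×1, csm×1
ccSsMm×CcSsMm grid (8·8=64): CcSSMM=2 CcSSMm=4 CcSSmm=2 CcSsMM=4 CcSsMm=8 CcSsmm=4 CcssMM=2 CcssMm=4 Ccssmm=2 ccSSMM=2 ccSSMm=4 ccSSmm=2 ccSsMM=4 ccSsMm=8 ccSsmm=4 ccssMM=2 ccssMm=4 ccssmm=2
C_ ss M_ hits 6/64; gcd=2; 6÷2/64÷2 = 3/32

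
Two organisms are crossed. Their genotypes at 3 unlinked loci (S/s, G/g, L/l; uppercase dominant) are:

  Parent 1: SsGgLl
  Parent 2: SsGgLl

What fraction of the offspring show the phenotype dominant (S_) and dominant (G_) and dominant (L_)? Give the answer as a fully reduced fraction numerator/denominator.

P(S_ G_ L_) = 27/64

SsGgLl gametes: SGL×1, SGl×1, SgL×1, Sgl×1, sGL×1, sGl×1, sgL×1, sgl×1
SsGgLl gametes: SGL×1, SGl×1, SgL×1, Sgl×1, sGL×1, sGl×1, sgL×1, sgl×1
SsGgLl×SsGgLl grid (8·8=64): SSGGLL=1 SSGGLl=2 SSGGll=1 SSGgLL=2 SSGgLl=4 SSGgll=2 SSggLL=1 SSggLl=2 SSggll=1 SsGGLL=2 SsGGLl=4 SsGGll=2 SsGgLL=4 SsGgLl=8 SsGgll=4 SsggLL=2 SsggLl=4 Ssggll=2 ssGGLL=1 ssGGLl=2 ssGGll=1 ssGgLL=2 ssGgLl=4 ssGgll=2 ssggLL=1 ssggLl=2 ssggll=1
S_ G_ L_ hits 27/64; gcd=1; 27÷1/64÷1 = 27/64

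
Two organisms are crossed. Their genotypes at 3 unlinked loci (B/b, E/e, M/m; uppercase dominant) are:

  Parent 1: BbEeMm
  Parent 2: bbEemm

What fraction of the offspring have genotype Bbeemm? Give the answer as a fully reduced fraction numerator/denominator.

P(Bbeemm) = 1/16

BbEeMm gametes: BEM×1, BEm×1, BeM×1, Bem×1, bEM×1, bEm×1, beM×1, bem×1
bbEemm gametes: bEm×4, bem×4
BbEeMm×bbEemm grid (8·8=64): BbEEMm=4 BbEEmm=4 BbEeMm=8 BbEemm=8 BbeeMm=4 Bbeemm=4 bbEEMm=4 bbEEmm=4 bbEeMm=8 bbEemm=8 bbeeMm=4 bbeemm=4
Bbeemm hits 4/64; gcd=4; 4÷4/64÷4 = 1/16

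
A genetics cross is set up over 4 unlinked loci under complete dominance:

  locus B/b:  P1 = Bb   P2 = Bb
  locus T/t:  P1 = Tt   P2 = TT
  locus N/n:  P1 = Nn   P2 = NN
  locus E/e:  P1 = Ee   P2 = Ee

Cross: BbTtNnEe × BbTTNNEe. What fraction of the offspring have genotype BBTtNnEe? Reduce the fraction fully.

P(BBTtNnEe) = 1/32

BbTtNnEe gametes: BTNE×1, BTNe×1, BTnE×1, BTne×1, BtNE×1, BtNe×1, BtnE×1, Btne×1, bTNE×1, bTNe×1, bTnE×1, bTne×1, btNE×1, btNe×1, btnE×1, btne×1
BbTTNNEe gametes: BTNE×4, BTNe×4, bTNE×4, bTNe×4
BbTtNnEe×BbTTNNEe grid (16·16=256): BBTTNNEE=4 BBTTNNEe=8 BBTTNNee=4 BBTTNnEE=4 BBTTNnEe=8 BBTTNnee=4 BBTtNNEE=4 BBTtNNEe=8 BBTtNNee=4 BBTtNnEE=4 BBTtNnEe=8 BBTtNnee=4 BbTTNNEE=8 BbTTNNEe=16 BbTTNNee=8 BbTTNnEE=8 BbTTNnEe=16 BbTTNnee=8 BbTtNNEE=8 BbTtNNEe=16 BbTtNNee=8 BbTtNnEE=8 BbTtNnEe=16 BbTtNnee=8 bbTTNNEE=4 bbTTNNEe=8 bbTTNNee=4 bbTTNnEE=4 bbTTNnEe=8 bbTTNnee=4 bbTtNNEE=4 bbTtNNEe=8 bbTtNNee=4 bbTtNnEE=4 bbTtNnEe=8 bbTtNnee=4
BBTtNnEe hits 8/256; gcd=8; 8÷8/256÷8 = 1/32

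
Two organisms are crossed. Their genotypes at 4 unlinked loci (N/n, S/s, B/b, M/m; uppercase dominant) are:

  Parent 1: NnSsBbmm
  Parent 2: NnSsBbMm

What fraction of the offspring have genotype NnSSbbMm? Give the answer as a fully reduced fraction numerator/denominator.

NnSsBbmm gametes: NSBm×2, NSbm×2, NsBm×2, Nsbm×2, nSBm×2, nSbm×2, nsBm×2, nsbm×2
NnSsBbMm gametes: NSBM×1, NSBm×1, NSbM×1, NSbm×1, NsBM×1, NsBm×1, NsbM×1, Nsbm×1, nSBM×1, nSBm×1, nSbM×1, nSbm×1, nsBM×1, nsBm×1, nsbM×1, nsbm×1
NnSsBbmm×NnSsBbMm grid (16·16=256): NNSSBBMm=2 NNSSBBmm=2 NNSSBbMm=4 NNSSBbmm=4 NNSSbbMm=2 NNSSbbmm=2 NNSsBBMm=4 NNSsBBmm=4 NNSsBbMm=8 NNSsBbmm=8 NNSsbbMm=4 NNSsbbmm=4 NNssBBMm=2 NNssBBmm=2 NNssBbMm=4 NNssBbmm=4 NNssbbMm=2 NNssbbmm=2 NnSSBBMm=4 NnSSBBmm=4 NnSSBbMm=8 NnSSBbmm=8 NnSSbbMm=4 NnSSbbmm=4 NnSsBBMm=8 NnSsBBmm=8 NnSsBbMm=16 NnSsBbmm=16 NnSsbbMm=8 NnSsbbmm=8 NnssBBMm=4 NnssBBmm=4 NnssBbMm=8 NnssBbmm=8 NnssbbMm=4 Nnssbbmm=4 nnSSBBMm=2 nnSSBBmm=2 nnSSBbMm=4 nnSSBbmm=4 nnSSbbMm=2 nnSSbbmm=2 nnSsBBMm=4 nnSsBBmm=4 nnSsBbMm=8 nnSsBbmm=8 nnSsbbMm=4 nnSsbbmm=4 nnssBBMm=2 nnssBBmm=2 nnssBbMm=4 nnssBbmm=4 nnssbbMm=2 nnssbbmm=2
NnSSbbMm hits 4/256; gcd=4; 4÷4/256÷4 = 1/64

P(NnSSbbMm) = 1/64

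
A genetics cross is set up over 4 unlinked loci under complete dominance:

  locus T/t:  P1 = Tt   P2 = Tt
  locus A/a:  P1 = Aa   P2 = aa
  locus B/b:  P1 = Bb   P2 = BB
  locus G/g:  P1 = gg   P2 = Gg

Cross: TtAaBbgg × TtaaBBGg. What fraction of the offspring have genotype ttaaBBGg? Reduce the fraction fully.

P(ttaaBBGg) = 1/32

TtAaBbgg gametes: TABg×2, TAbg×2, TaBg×2, Tabg×2, tABg×2, tAbg×2, taBg×2, tabg×2
TtaaBBGg gametes: TaBG×4, TaBg×4, taBG×4, taBg×4
TtAaBbgg×TtaaBBGg grid (16·16=256): TTAaBBGg=8 TTAaBBgg=8 TTAaBbGg=8 TTAaBbgg=8 TTaaBBGg=8 TTaaBBgg=8 TTaaBbGg=8 TTaaBbgg=8 TtAaBBGg=16 TtAaBBgg=16 TtAaBbGg=16 TtAaBbgg=16 TtaaBBGg=16 TtaaBBgg=16 TtaaBbGg=16 TtaaBbgg=16 ttAaBBGg=8 ttAaBBgg=8 ttAaBbGg=8 ttAaBbgg=8 ttaaBBGg=8 ttaaBBgg=8 ttaaBbGg=8 ttaaBbgg=8
ttaaBBGg hits 8/256; gcd=8; 8÷8/256÷8 = 1/32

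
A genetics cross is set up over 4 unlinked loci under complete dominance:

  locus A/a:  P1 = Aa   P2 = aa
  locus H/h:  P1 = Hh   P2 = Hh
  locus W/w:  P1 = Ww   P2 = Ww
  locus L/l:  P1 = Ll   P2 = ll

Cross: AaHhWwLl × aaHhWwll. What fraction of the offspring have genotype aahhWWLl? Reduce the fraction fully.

AaHhWwLl gametes: AHWL×1, AHWl×1, AHwL×1, AHwl×1, AhWL×1, AhWl×1, AhwL×1, Ahwl×1, aHWL×1, aHWl×1, aHwL×1, aHwl×1, ahWL×1, ahWl×1, ahwL×1, ahwl×1
aaHhWwll gametes: aHWl×4, aHwl×4, ahWl×4, ahwl×4
AaHhWwLl×aaHhWwll grid (16·16=256): AaHHWWLl=4 AaHHWWll=4 AaHHWwLl=8 AaHHWwll=8 AaHHwwLl=4 AaHHwwll=4 AaHhWWLl=8 AaHhWWll=8 AaHhWwLl=16 AaHhWwll=16 AaHhwwLl=8 AaHhwwll=8 AahhWWLl=4 AahhWWll=4 AahhWwLl=8 AahhWwll=8 AahhwwLl=4 Aahhwwll=4 aaHHWWLl=4 aaHHWWll=4 aaHHWwLl=8 aaHHWwll=8 aaHHwwLl=4 aaHHwwll=4 aaHhWWLl=8 aaHhWWll=8 aaHhWwLl=16 aaHhWwll=16 aaHhwwLl=8 aaHhwwll=8 aahhWWLl=4 aahhWWll=4 aahhWwLl=8 aahhWwll=8 aahhwwLl=4 aahhwwll=4
aahhWWLl hits 4/256; gcd=4; 4÷4/256÷4 = 1/64

P(aahhWWLl) = 1/64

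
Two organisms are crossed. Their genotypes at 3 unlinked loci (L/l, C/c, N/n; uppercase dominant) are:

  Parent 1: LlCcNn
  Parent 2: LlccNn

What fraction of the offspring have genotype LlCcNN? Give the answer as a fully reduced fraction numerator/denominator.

P(LlCcNN) = 1/16

LlCcNn gametes: LCN×1, LCn×1, LcN×1, Lcn×1, lCN×1, lCn×1, lcN×1, lcn×1
LlccNn gametes: LcN×2, Lcn×2, lcN×2, lcn×2
LlCcNn×LlccNn grid (8·8=64): LLCcNN=2 LLCcNn=4 LLCcnn=2 LLccNN=2 LLccNn=4 LLccnn=2 LlCcNN=4 LlCcNn=8 LlCcnn=4 LlccNN=4 LlccNn=8 Llccnn=4 llCcNN=2 llCcNn=4 llCcnn=2 llccNN=2 llccNn=4 llccnn=2
LlCcNN hits 4/64; gcd=4; 4÷4/64÷4 = 1/16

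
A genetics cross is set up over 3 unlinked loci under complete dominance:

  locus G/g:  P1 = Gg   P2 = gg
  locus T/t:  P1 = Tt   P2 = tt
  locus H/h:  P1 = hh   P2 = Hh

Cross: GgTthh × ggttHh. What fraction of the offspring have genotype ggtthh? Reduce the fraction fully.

GgTthh gametes: GTh×2, Gth×2, gTh×2, gth×2
ggttHh gametes: gtH×4, gth×4
GgTthh×ggttHh grid (8·8=64): GgTtHh=8 GgTthh=8 GgttHh=8 Ggtthh=8 ggTtHh=8 ggTthh=8 ggttHh=8 ggtthh=8
ggtthh hits 8/64; gcd=8; 8÷8/64÷8 = 1/8

P(ggtthh) = 1/8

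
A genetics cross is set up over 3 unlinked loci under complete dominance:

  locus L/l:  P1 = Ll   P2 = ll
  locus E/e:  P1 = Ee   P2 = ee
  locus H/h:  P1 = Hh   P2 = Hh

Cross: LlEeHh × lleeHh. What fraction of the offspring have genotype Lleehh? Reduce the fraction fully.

LlEeHh gametes: LEH×1, LEh×1, LeH×1, Leh×1, lEH×1, lEh×1, leH×1, leh×1
lleeHh gametes: leH×4, leh×4
LlEeHh×lleeHh grid (8·8=64): LlEeHH=4 LlEeHh=8 LlEehh=4 LleeHH=4 LleeHh=8 Lleehh=4 llEeHH=4 llEeHh=8 llEehh=4 lleeHH=4 lleeHh=8 lleehh=4
Lleehh hits 4/64; gcd=4; 4÷4/64÷4 = 1/16

P(Lleehh) = 1/16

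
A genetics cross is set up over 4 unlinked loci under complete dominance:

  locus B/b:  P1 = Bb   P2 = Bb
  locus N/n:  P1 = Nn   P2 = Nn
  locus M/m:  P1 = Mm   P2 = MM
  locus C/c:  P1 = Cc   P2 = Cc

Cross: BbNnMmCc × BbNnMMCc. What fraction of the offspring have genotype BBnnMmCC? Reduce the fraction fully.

P(BBnnMmCC) = 1/128

BbNnMmCc gametes: BNMC×1, BNMc×1, BNmC×1, BNmc×1, BnMC×1, BnMc×1, BnmC×1, Bnmc×1, bNMC×1, bNMc×1, bNmC×1, bNmc×1, bnMC×1, bnMc×1, bnmC×1, bnmc×1
BbNnMMCc gametes: BNMC×2, BNMc×2, BnMC×2, BnMc×2, bNMC×2, bNMc×2, bnMC×2, bnMc×2
BbNnMmCc×BbNnMMCc grid (16·16=256): BBNNMMCC=2 BBNNMMCc=4 BBNNMMcc=2 BBNNMmCC=2 BBNNMmCc=4 BBNNMmcc=2 BBNnMMCC=4 BBNnMMCc=8 BBNnMMcc=4 BBNnMmCC=4 BBNnMmCc=8 BBNnMmcc=4 BBnnMMCC=2 BBnnMMCc=4 BBnnMMcc=2 BBnnMmCC=2 BBnnMmCc=4 BBnnMmcc=2 BbNNMMCC=4 BbNNMMCc=8 BbNNMMcc=4 BbNNMmCC=4 BbNNMmCc=8 BbNNMmcc=4 BbNnMMCC=8 BbNnMMCc=16 BbNnMMcc=8 BbNnMmCC=8 BbNnMmCc=16 BbNnMmcc=8 BbnnMMCC=4 BbnnMMCc=8 BbnnMMcc=4 BbnnMmCC=4 BbnnMmCc=8 BbnnMmcc=4 bbNNMMCC=2 bbNNMMCc=4 bbNNMMcc=2 bbNNMmCC=2 bbNNMmCc=4 bbNNMmcc=2 bbNnMMCC=4 bbNnMMCc=8 bbNnMMcc=4 bbNnMmCC=4 bbNnMmCc=8 bbNnMmcc=4 bbnnMMCC=2 bbnnMMCc=4 bbnnMMcc=2 bbnnMmCC=2 bbnnMmCc=4 bbnnMmcc=2
BBnnMmCC hits 2/256; gcd=2; 2÷2/256÷2 = 1/128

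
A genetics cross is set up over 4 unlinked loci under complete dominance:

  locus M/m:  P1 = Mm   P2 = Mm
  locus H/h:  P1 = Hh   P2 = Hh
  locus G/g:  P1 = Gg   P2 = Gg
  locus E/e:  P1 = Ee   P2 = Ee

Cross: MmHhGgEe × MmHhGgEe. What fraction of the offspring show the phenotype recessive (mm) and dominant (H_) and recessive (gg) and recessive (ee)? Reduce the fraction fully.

MmHhGgEe gametes: MHGE×1, MHGe×1, MHgE×1, MHge×1, MhGE×1, MhGe×1, MhgE×1, Mhge×1, mHGE×1, mHGe×1, mHgE×1, mHge×1, mhGE×1, mhGe×1, mhgE×1, mhge×1
MmHhGgEe gametes: MHGE×1, MHGe×1, MHgE×1, MHge×1, MhGE×1, MhGe×1, MhgE×1, Mhge×1, mHGE×1, mHGe×1, mHgE×1, mHge×1, mhGE×1, mhGe×1, mhgE×1, mhge×1
MmHhGgEe×MmHhGgEe grid (16·16=256): MMHHGGEE=1 MMHHGGEe=2 MMHHGGee=1 MMHHGgEE=2 MMHHGgEe=4 MMHHGgee=2 MMHHggEE=1 MMHHggEe=2 MMHHggee=1 MMHhGGEE=2 MMHhGGEe=4 MMHhGGee=2 MMHhGgEE=4 MMHhGgEe=8 MMHhGgee=4 MMHhggEE=2 MMHhggEe=4 MMHhggee=2 MMhhGGEE=1 MMhhGGEe=2 MMhhGGee=1 MMhhGgEE=2 MMhhGgEe=4 MMhhGgee=2 MMhhggEE=1 MMhhggEe=2 MMhhggee=1 MmHHGGEE=2 MmHHGGEe=4 MmHHGGee=2 MmHHGgEE=4 MmHHGgEe=8 MmHHGgee=4 MmHHggEE=2 MmHHggEe=4 MmHHggee=2 MmHhGGEE=4 MmHhGGEe=8 MmHhGGee=4 MmHhGgEE=8 MmHhGgEe=16 MmHhGgee=8 MmHhggEE=4 MmHhggEe=8 MmHhggee=4 MmhhGGEE=2 MmhhGGEe=4 MmhhGGee=2 MmhhGgEE=4 MmhhGgEe=8 MmhhGgee=4 MmhhggEE=2 MmhhggEe=4 Mmhhggee=2 mmHHGGEE=1 mmHHGGEe=2 mmHHGGee=1 mmHHGgEE=2 mmHHGgEe=4 mmHHGgee=2 mmHHggEE=1 mmHHggEe=2 mmHHggee=1 mmHhGGEE=2 mmHhGGEe=4 mmHhGGee=2 mmHhGgEE=4 mmHhGgEe=8 mmHhGgee=4 mmHhggEE=2 mmHhggEe=4 mmHhggee=2 mmhhGGEE=1 mmhhGGEe=2 mmhhGGee=1 mmhhGgEE=2 mmhhGgEe=4 mmhhGgee=2 mmhhggEE=1 mmhhggEe=2 mmhhggee=1
mm H_ gg ee hits 3/256; gcd=1; 3÷1/256÷1 = 3/256

P(mm H_ gg ee) = 3/256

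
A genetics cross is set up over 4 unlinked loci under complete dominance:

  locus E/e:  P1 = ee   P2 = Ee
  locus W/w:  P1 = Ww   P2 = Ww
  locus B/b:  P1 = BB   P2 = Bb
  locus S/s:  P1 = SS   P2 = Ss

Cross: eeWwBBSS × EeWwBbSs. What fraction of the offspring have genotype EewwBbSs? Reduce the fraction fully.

eeWwBBSS gametes: eWBS×8, ewBS×8
EeWwBbSs gametes: EWBS×1, EWBs×1, EWbS×1, EWbs×1, EwBS×1, EwBs×1, EwbS×1, Ewbs×1, eWBS×1, eWBs×1, eWbS×1, eWbs×1, ewBS×1, ewBs×1, ewbS×1, ewbs×1
eeWwBBSS×EeWwBbSs grid (16·16=256): EeWWBBSS=8 EeWWBBSs=8 EeWWBbSS=8 EeWWBbSs=8 EeWwBBSS=16 EeWwBBSs=16 EeWwBbSS=16 EeWwBbSs=16 EewwBBSS=8 EewwBBSs=8 EewwBbSS=8 EewwBbSs=8 eeWWBBSS=8 eeWWBBSs=8 eeWWBbSS=8 eeWWBbSs=8 eeWwBBSS=16 eeWwBBSs=16 eeWwBbSS=16 eeWwBbSs=16 eewwBBSS=8 eewwBBSs=8 eewwBbSS=8 eewwBbSs=8
EewwBbSs hits 8/256; gcd=8; 8÷8/256÷8 = 1/32

P(EewwBbSs) = 1/32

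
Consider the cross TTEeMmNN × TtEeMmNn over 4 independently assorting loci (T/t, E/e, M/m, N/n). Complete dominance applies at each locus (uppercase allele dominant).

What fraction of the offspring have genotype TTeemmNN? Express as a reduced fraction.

TTEeMmNN gametes: TEMN×4, TEmN×4, TeMN×4, TemN×4
TtEeMmNn gametes: TEMN×1, TEMn×1, TEmN×1, TEmn×1, TeMN×1, TeMn×1, TemN×1, Temn×1, tEMN×1, tEMn×1, tEmN×1, tEmn×1, teMN×1, teMn×1, temN×1, temn×1
TTEeMmNN×TtEeMmNn grid (16·16=256): TTEEMMNN=4 TTEEMMNn=4 TTEEMmNN=8 TTEEMmNn=8 TTEEmmNN=4 TTEEmmNn=4 TTEeMMNN=8 TTEeMMNn=8 TTEeMmNN=16 TTEeMmNn=16 TTEemmNN=8 TTEemmNn=8 TTeeMMNN=4 TTeeMMNn=4 TTeeMmNN=8 TTeeMmNn=8 TTeemmNN=4 TTeemmNn=4 TtEEMMNN=4 TtEEMMNn=4 TtEEMmNN=8 TtEEMmNn=8 TtEEmmNN=4 TtEEmmNn=4 TtEeMMNN=8 TtEeMMNn=8 TtEeMmNN=16 TtEeMmNn=16 TtEemmNN=8 TtEemmNn=8 TteeMMNN=4 TteeMMNn=4 TteeMmNN=8 TteeMmNn=8 TteemmNN=4 TteemmNn=4
TTeemmNN hits 4/256; gcd=4; 4÷4/256÷4 = 1/64

P(TTeemmNN) = 1/64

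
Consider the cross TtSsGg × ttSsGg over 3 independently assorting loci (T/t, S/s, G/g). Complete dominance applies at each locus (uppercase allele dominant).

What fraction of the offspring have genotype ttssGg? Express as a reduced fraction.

P(ttssGg) = 1/16

TtSsGg gametes: TSG×1, TSg×1, TsG×1, Tsg×1, tSG×1, tSg×1, tsG×1, tsg×1
ttSsGg gametes: tSG×2, tSg×2, tsG×2, tsg×2
TtSsGg×ttSsGg grid (8·8=64): TtSSGG=2 TtSSGg=4 TtSSgg=2 TtSsGG=4 TtSsGg=8 TtSsgg=4 TtssGG=2 TtssGg=4 Ttssgg=2 ttSSGG=2 ttSSGg=4 ttSSgg=2 ttSsGG=4 ttSsGg=8 ttSsgg=4 ttssGG=2 ttssGg=4 ttssgg=2
ttssGg hits 4/64; gcd=4; 4÷4/64÷4 = 1/16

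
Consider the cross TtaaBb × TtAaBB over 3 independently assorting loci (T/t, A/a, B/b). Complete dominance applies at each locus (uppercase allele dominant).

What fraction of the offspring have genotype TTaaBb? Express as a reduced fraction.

TtaaBb gametes: TaB×2, Tab×2, taB×2, tab×2
TtAaBB gametes: TAB×2, TaB×2, tAB×2, taB×2
TtaaBb×TtAaBB grid (8·8=64): TTAaBB=4 TTAaBb=4 TTaaBB=4 TTaaBb=4 TtAaBB=8 TtAaBb=8 TtaaBB=8 TtaaBb=8 ttAaBB=4 ttAaBb=4 ttaaBB=4 ttaaBb=4
TTaaBb hits 4/64; gcd=4; 4÷4/64÷4 = 1/16

P(TTaaBb) = 1/16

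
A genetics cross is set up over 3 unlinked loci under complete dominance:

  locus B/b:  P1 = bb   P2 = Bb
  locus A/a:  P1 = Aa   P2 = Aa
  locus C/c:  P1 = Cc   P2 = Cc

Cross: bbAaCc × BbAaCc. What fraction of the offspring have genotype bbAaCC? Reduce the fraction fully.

bbAaCc gametes: bAC×2, bAc×2, baC×2, bac×2
BbAaCc gametes: BAC×1, BAc×1, BaC×1, Bac×1, bAC×1, bAc×1, baC×1, bac×1
bbAaCc×BbAaCc grid (8·8=64): BbAACC=2 BbAACc=4 BbAAcc=2 BbAaCC=4 BbAaCc=8 BbAacc=4 BbaaCC=2 BbaaCc=4 Bbaacc=2 bbAACC=2 bbAACc=4 bbAAcc=2 bbAaCC=4 bbAaCc=8 bbAacc=4 bbaaCC=2 bbaaCc=4 bbaacc=2
bbAaCC hits 4/64; gcd=4; 4÷4/64÷4 = 1/16

P(bbAaCC) = 1/16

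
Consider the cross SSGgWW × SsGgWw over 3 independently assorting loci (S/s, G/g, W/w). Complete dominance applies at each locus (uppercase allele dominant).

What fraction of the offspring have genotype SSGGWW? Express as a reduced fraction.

SSGgWW gametes: SGW×4, SgW×4
SsGgWw gametes: SGW×1, SGw×1, SgW×1, Sgw×1, sGW×1, sGw×1, sgW×1, sgw×1
SSGgWW×SsGgWw grid (8·8=64): SSGGWW=4 SSGGWw=4 SSGgWW=8 SSGgWw=8 SSggWW=4 SSggWw=4 SsGGWW=4 SsGGWw=4 SsGgWW=8 SsGgWw=8 SsggWW=4 SsggWw=4
SSGGWW hits 4/64; gcd=4; 4÷4/64÷4 = 1/16

P(SSGGWW) = 1/16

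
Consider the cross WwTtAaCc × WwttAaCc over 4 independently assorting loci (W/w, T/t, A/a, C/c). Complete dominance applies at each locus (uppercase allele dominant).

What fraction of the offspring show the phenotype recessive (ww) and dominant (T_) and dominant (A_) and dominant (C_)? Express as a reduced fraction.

P(ww T_ A_ C_) = 9/128

WwTtAaCc gametes: WTAC×1, WTAc×1, WTaC×1, WTac×1, WtAC×1, WtAc×1, WtaC×1, Wtac×1, wTAC×1, wTAc×1, wTaC×1, wTac×1, wtAC×1, wtAc×1, wtaC×1, wtac×1
WwttAaCc gametes: WtAC×2, WtAc×2, WtaC×2, Wtac×2, wtAC×2, wtAc×2, wtaC×2, wtac×2
WwTtAaCc×WwttAaCc grid (16·16=256): WWTtAACC=2 WWTtAACc=4 WWTtAAcc=2 WWTtAaCC=4 WWTtAaCc=8 WWTtAacc=4 WWTtaaCC=2 WWTtaaCc=4 WWTtaacc=2 WWttAACC=2 WWttAACc=4 WWttAAcc=2 WWttAaCC=4 WWttAaCc=8 WWttAacc=4 WWttaaCC=2 WWttaaCc=4 WWttaacc=2 WwTtAACC=4 WwTtAACc=8 WwTtAAcc=4 WwTtAaCC=8 WwTtAaCc=16 WwTtAacc=8 WwTtaaCC=4 WwTtaaCc=8 WwTtaacc=4 WwttAACC=4 WwttAACc=8 WwttAAcc=4 WwttAaCC=8 WwttAaCc=16 WwttAacc=8 WwttaaCC=4 WwttaaCc=8 Wwttaacc=4 wwTtAACC=2 wwTtAACc=4 wwTtAAcc=2 wwTtAaCC=4 wwTtAaCc=8 wwTtAacc=4 wwTtaaCC=2 wwTtaaCc=4 wwTtaacc=2 wwttAACC=2 wwttAACc=4 wwttAAcc=2 wwttAaCC=4 wwttAaCc=8 wwttAacc=4 wwttaaCC=2 wwttaaCc=4 wwttaacc=2
ww T_ A_ C_ hits 18/256; gcd=2; 18÷2/256÷2 = 9/128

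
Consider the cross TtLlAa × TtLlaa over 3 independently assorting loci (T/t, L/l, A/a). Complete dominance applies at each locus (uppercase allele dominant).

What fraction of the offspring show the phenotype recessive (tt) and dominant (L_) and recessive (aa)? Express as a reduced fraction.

TtLlAa gametes: TLA×1, TLa×1, TlA×1, Tla×1, tLA×1, tLa×1, tlA×1, tla×1
TtLlaa gametes: TLa×2, Tla×2, tLa×2, tla×2
TtLlAa×TtLlaa grid (8·8=64): TTLLAa=2 TTLLaa=2 TTLlAa=4 TTLlaa=4 TTllAa=2 TTllaa=2 TtLLAa=4 TtLLaa=4 TtLlAa=8 TtLlaa=8 TtllAa=4 Ttllaa=4 ttLLAa=2 ttLLaa=2 ttLlAa=4 ttLlaa=4 ttllAa=2 ttllaa=2
tt L_ aa hits 6/64; gcd=2; 6÷2/64÷2 = 3/32

P(tt L_ aa) = 3/32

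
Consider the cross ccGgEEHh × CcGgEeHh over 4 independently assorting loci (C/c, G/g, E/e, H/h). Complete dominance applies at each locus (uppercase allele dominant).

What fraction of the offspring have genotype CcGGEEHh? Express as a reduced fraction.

ccGgEEHh gametes: cGEH×4, cGEh×4, cgEH×4, cgEh×4
CcGgEeHh gametes: CGEH×1, CGEh×1, CGeH×1, CGeh×1, CgEH×1, CgEh×1, CgeH×1, Cgeh×1, cGEH×1, cGEh×1, cGeH×1, cGeh×1, cgEH×1, cgEh×1, cgeH×1, cgeh×1
ccGgEEHh×CcGgEeHh grid (16·16=256): CcGGEEHH=4 CcGGEEHh=8 CcGGEEhh=4 CcGGEeHH=4 CcGGEeHh=8 CcGGEehh=4 CcGgEEHH=8 CcGgEEHh=16 CcGgEEhh=8 CcGgEeHH=8 CcGgEeHh=16 CcGgEehh=8 CcggEEHH=4 CcggEEHh=8 CcggEEhh=4 CcggEeHH=4 CcggEeHh=8 CcggEehh=4 ccGGEEHH=4 ccGGEEHh=8 ccGGEEhh=4 ccGGEeHH=4 ccGGEeHh=8 ccGGEehh=4 ccGgEEHH=8 ccGgEEHh=16 ccGgEEhh=8 ccGgEeHH=8 ccGgEeHh=16 ccGgEehh=8 ccggEEHH=4 ccggEEHh=8 ccggEEhh=4 ccggEeHH=4 ccggEeHh=8 ccggEehh=4
CcGGEEHh hits 8/256; gcd=8; 8÷8/256÷8 = 1/32

P(CcGGEEHh) = 1/32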